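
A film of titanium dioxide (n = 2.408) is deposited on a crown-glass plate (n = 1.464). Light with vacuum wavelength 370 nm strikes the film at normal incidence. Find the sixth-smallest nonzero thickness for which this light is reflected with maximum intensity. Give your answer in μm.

Ray reflecting at the top interface goes from n = 1.0 toward n = 2.408: a half-wave phase shift.
Bottom surface (2.408 → 1.464): reflection off a lower-index medium gives no phase shift.
The two reflections differ by half a wavelength.
With one net inversion, constructive interference in reflection requires 2 n t = (m + ½) λ.
The sixth-smallest nonzero thickness corresponds to m = 5: t = (m + ½) λ / (2 n) = 5.50 × 370 / (2 × 2.408) = 423 nm.

0.423 μm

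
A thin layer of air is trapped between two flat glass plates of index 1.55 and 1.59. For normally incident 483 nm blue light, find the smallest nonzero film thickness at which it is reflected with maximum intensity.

Top surface (1.55 → 1.0): reflection off a lower-index medium gives no phase shift.
At the lower boundary (n = 1.0 to n = 1.59) the reflected ray undergoes a half-wave phase shift.
Net: one phase inversion between the two reflected rays.
For maximum reflection here: 2 n t = (m + ½) λ.
Minimum at m = 0: t = λ / (4 n) = 483 / (4 × 1.0) = 121 nm.

121 nm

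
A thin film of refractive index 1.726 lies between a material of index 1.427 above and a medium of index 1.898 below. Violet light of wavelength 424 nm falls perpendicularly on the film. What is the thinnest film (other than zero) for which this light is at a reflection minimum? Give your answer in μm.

0.0614 μm

At the upper boundary (n = 1.427 to n = 1.726) the reflected ray undergoes a half-wave phase shift.
Bottom surface (1.726 → 1.898): reflection off a higher-index medium gives a half-wave phase shift.
Net: no relative phase inversion (both shifts match).
With no net inversion, destructive interference in reflection requires 2 n t = (m + ½) λ.
Minimum at m = 0: t = λ / (4 n) = 424 / (4 × 1.726) = 61.4 nm.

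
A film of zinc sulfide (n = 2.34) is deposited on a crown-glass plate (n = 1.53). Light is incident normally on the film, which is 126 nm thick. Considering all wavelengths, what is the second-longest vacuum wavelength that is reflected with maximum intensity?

Top surface (1.0 → 2.34): reflection off a higher-index medium gives a half-wave phase shift.
At the lower boundary (n = 2.34 to n = 1.53) the reflected ray undergoes no phase shift.
Net: one phase inversion between the two reflected rays.
With one net inversion, constructive interference in reflection requires 2 n t = (m + ½) λ.
λ = 2 n t / (m + ½). The second-longest wavelength is m = 1: λ = 2 × 2.34 × 126 / 1.50 = 393 nm.

393 nm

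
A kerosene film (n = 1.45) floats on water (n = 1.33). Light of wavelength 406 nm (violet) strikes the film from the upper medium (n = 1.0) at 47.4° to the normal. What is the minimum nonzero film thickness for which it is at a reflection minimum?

162 nm

At the upper boundary (n = 1.0 to n = 1.45) the reflected ray undergoes a half-wave phase shift.
Bottom surface (1.45 → 1.33): reflection off a lower-index medium gives no phase shift.
Exactly one π shift → a net half-wave offset.
So the condition for destructive reflection is 2 n t cos θ_r = m λ.
Snell's law: 1.0 sin 47.4° = 1.45 sin θ_r → sin θ_r = 0.508, cos θ_r = 0.862.
Minimum nonzero at m = 1: t = λ / (2 n cos θ_r) = 406 / (2 × 1.45 × 0.862) = 162 nm.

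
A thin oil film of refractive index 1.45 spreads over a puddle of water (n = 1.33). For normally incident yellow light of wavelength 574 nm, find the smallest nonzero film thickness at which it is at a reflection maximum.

99.0 nm

Top surface (1.0 → 1.45): reflection off a higher-index medium gives a half-wave phase shift.
Ray reflecting at the bottom interface goes from n = 1.45 toward n = 1.33: no phase shift.
Exactly one π shift → a net half-wave offset.
So the condition for constructive reflection is 2 n t = (m + ½) λ.
Minimum at m = 0: t = λ / (4 n) = 574 / (4 × 1.45) = 99.0 nm.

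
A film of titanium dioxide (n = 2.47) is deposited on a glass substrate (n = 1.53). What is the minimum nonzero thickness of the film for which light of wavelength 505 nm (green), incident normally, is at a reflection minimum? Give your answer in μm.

Top surface (1.0 → 2.47): reflection off a higher-index medium gives a half-wave phase shift.
Bottom surface (2.47 → 1.53): reflection off a lower-index medium gives no phase shift.
Exactly one π shift → a net half-wave offset.
So the condition for destructive reflection is 2 n t = m λ.
Minimum nonzero at m = 1: t = λ / (2 n) = 505 / (2 × 2.47) = 102 nm.

0.102 μm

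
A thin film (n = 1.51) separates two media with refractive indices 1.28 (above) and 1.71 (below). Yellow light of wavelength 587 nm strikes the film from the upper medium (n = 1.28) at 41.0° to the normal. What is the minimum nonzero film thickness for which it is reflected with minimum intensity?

Ray reflecting at the top interface goes from n = 1.28 toward n = 1.51: a half-wave phase shift.
Ray reflecting at the bottom interface goes from n = 1.51 toward n = 1.71: a half-wave phase shift.
Net: no relative phase inversion (both shifts match).
So the condition for destructive reflection is 2 n t cos θ_r = (m + ½) λ.
Snell's law: 1.28 sin 41.0° = 1.51 sin θ_r → sin θ_r = 0.556, cos θ_r = 0.831.
Minimum at m = 0: t = λ / (4 n cos θ_r) = 587 / (4 × 1.51 × 0.831) = 117 nm.

117 nm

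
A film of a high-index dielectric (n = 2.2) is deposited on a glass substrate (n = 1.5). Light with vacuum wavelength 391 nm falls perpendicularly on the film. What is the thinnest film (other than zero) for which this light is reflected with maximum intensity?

44.4 nm

Ray reflecting at the top interface goes from n = 1.0 toward n = 2.2: a half-wave phase shift.
At the lower boundary (n = 2.2 to n = 1.5) the reflected ray undergoes no phase shift.
Net: one phase inversion between the two reflected rays.
For strong reflection here: 2 n t = (m + ½) λ.
Minimum at m = 0: t = λ / (4 n) = 391 / (4 × 2.2) = 44.4 nm.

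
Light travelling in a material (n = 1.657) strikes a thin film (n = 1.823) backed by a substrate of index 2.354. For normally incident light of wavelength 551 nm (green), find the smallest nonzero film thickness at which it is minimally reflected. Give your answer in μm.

At the upper boundary (n = 1.657 to n = 1.823) the reflected ray undergoes a half-wave phase shift.
Bottom surface (1.823 → 2.354): reflection off a higher-index medium gives a half-wave phase shift.
Zero or two π shifts → no net half-wave offset.
So the condition for destructive reflection is 2 n t = (m + ½) λ.
Minimum at m = 0: t = λ / (4 n) = 551 / (4 × 1.823) = 75.6 nm.

0.0756 μm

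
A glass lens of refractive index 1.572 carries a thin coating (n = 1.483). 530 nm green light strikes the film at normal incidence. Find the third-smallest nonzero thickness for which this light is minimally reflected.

Top surface (1.0 → 1.483): reflection off a higher-index medium gives a half-wave phase shift.
Ray reflecting at the bottom interface goes from n = 1.483 toward n = 1.572: a half-wave phase shift.
Net: no relative phase inversion (both shifts match).
With no net inversion, destructive interference in reflection requires 2 n t = (m + ½) λ.
The third-smallest nonzero thickness corresponds to m = 2: t = (m + ½) λ / (2 n) = 2.50 × 530 / (2 × 1.483) = 447 nm.

447 nm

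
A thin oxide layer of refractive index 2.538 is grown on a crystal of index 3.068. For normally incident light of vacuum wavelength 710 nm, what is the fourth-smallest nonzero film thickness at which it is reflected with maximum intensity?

At the upper boundary (n = 1.0 to n = 2.538) the reflected ray undergoes a half-wave phase shift.
At the lower boundary (n = 2.538 to n = 3.068) the reflected ray undergoes a half-wave phase shift.
Net: no relative phase inversion (both shifts match).
So the condition for constructive reflection is 2 n t = m λ.
The fourth-smallest nonzero thickness corresponds to m = 4: t = m λ / (2 n) = 4.00 × 710 / (2 × 2.538) = 559 nm.

559 nm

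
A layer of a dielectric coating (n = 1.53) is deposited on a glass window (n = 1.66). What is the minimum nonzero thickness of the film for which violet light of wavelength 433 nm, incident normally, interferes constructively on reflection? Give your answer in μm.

0.142 μm

At the upper boundary (n = 1.0 to n = 1.53) the reflected ray undergoes a half-wave phase shift.
Bottom surface (1.53 → 1.66): reflection off a higher-index medium gives a half-wave phase shift.
The two reflections carry the same phase change, so no net offset.
With no net inversion, constructive interference in reflection requires 2 n t = m λ.
Minimum nonzero at m = 1: t = λ / (2 n) = 433 / (2 × 1.53) = 142 nm.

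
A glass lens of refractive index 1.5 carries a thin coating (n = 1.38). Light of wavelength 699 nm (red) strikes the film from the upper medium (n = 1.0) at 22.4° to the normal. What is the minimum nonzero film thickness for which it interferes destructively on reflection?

Ray reflecting at the top interface goes from n = 1.0 toward n = 1.38: a half-wave phase shift.
Bottom surface (1.38 → 1.5): reflection off a higher-index medium gives a half-wave phase shift.
Zero or two π shifts → no net half-wave offset.
For minimum reflection here: 2 n t cos θ_r = (m + ½) λ.
Snell's law: 1.0 sin 22.4° = 1.38 sin θ_r → sin θ_r = 0.276, cos θ_r = 0.961.
Minimum at m = 0: t = λ / (4 n cos θ_r) = 699 / (4 × 1.38 × 0.961) = 132 nm.

132 nm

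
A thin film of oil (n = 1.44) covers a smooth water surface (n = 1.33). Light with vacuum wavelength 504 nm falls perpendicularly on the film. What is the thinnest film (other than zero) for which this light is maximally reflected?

At the upper boundary (n = 1.0 to n = 1.44) the reflected ray undergoes a half-wave phase shift.
Ray reflecting at the bottom interface goes from n = 1.44 toward n = 1.33: no phase shift.
The two reflections differ by half a wavelength.
With one net inversion, constructive interference in reflection requires 2 n t = (m + ½) λ.
Minimum at m = 0: t = λ / (4 n) = 504 / (4 × 1.44) = 87.5 nm.

87.5 nm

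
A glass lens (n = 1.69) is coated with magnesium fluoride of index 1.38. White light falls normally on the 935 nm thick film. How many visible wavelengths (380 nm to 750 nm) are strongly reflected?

3

Top surface (1.0 → 1.38): reflection off a higher-index medium gives a half-wave phase shift.
At the lower boundary (n = 1.38 to n = 1.69) the reflected ray undergoes a half-wave phase shift.
Net: no relative phase inversion (both shifts match).
For maximum reflection here: 2 n t = m λ.
λ = 2 n t / m = 2581 / m nm.
m=3: 860 nm (IR); m=4: 645 nm (visible); m=5: 516 nm (visible); m=6: 430 nm (visible); m=7: 369 nm (UV).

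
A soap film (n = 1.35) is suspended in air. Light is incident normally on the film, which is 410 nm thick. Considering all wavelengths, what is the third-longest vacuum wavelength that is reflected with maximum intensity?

Ray reflecting at the top interface goes from n = 1.0 toward n = 1.35: a half-wave phase shift.
At the lower boundary (n = 1.35 to n = 1.0) the reflected ray undergoes no phase shift.
The two reflections differ by half a wavelength.
For bright reflection here: 2 n t = (m + ½) λ.
λ = 2 n t / (m + ½). The third-longest wavelength is m = 2: λ = 2 × 1.35 × 410 / 2.50 = 443 nm.

443 nm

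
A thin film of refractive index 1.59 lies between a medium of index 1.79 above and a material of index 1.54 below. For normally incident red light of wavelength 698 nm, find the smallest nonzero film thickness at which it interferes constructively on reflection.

Top surface (1.79 → 1.59): reflection off a lower-index medium gives no phase shift.
Ray reflecting at the bottom interface goes from n = 1.59 toward n = 1.54: no phase shift.
Zero or two π shifts → no net half-wave offset.
So the condition for constructive reflection is 2 n t = m λ.
Minimum nonzero at m = 1: t = λ / (2 n) = 698 / (2 × 1.59) = 219 nm.

219 nm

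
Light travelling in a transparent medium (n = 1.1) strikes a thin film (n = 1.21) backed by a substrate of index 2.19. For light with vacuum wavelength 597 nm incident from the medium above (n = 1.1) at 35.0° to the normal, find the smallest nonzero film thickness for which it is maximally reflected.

Ray reflecting at the top interface goes from n = 1.1 toward n = 1.21: a half-wave phase shift.
At the lower boundary (n = 1.21 to n = 2.19) the reflected ray undergoes a half-wave phase shift.
Zero or two π shifts → no net half-wave offset.
So the condition for constructive reflection is 2 n t cos θ_r = m λ.
Snell's law: 1.1 sin 35.0° = 1.21 sin θ_r → sin θ_r = 0.521, cos θ_r = 0.853.
Minimum nonzero at m = 1: t = λ / (2 n cos θ_r) = 597 / (2 × 1.21 × 0.853) = 289 nm.

289 nm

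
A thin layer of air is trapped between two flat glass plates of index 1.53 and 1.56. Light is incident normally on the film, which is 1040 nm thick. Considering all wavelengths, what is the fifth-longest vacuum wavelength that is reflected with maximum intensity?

462 nm

At the upper boundary (n = 1.53 to n = 1.0) the reflected ray undergoes no phase shift.
Ray reflecting at the bottom interface goes from n = 1.0 toward n = 1.56: a half-wave phase shift.
Exactly one π shift → a net half-wave offset.
For maximum reflection here: 2 n t = (m + ½) λ.
λ = 2 n t / (m + ½). The fifth-longest wavelength is m = 4: λ = 2 × 1.0 × 1040 / 4.50 = 462 nm.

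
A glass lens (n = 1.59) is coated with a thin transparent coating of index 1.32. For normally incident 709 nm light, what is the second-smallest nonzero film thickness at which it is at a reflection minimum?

Ray reflecting at the top interface goes from n = 1.0 toward n = 1.32: a half-wave phase shift.
At the lower boundary (n = 1.32 to n = 1.59) the reflected ray undergoes a half-wave phase shift.
Zero or two π shifts → no net half-wave offset.
With no net inversion, destructive interference in reflection requires 2 n t = (m + ½) λ.
The second-smallest nonzero thickness corresponds to m = 1: t = (m + ½) λ / (2 n) = 1.50 × 709 / (2 × 1.32) = 403 nm.

403 nm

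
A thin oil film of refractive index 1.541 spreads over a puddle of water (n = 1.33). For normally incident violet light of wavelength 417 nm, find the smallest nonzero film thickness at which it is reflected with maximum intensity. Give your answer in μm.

Top surface (1.0 → 1.541): reflection off a higher-index medium gives a half-wave phase shift.
At the lower boundary (n = 1.541 to n = 1.33) the reflected ray undergoes no phase shift.
Net: one phase inversion between the two reflected rays.
For bright reflection here: 2 n t = (m + ½) λ.
Minimum at m = 0: t = λ / (4 n) = 417 / (4 × 1.541) = 67.7 nm.

0.0677 μm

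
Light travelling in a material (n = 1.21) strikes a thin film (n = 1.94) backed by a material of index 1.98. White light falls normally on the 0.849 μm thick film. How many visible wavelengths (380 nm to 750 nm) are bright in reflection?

4

At the upper boundary (n = 1.21 to n = 1.94) the reflected ray undergoes a half-wave phase shift.
At the lower boundary (n = 1.94 to n = 1.98) the reflected ray undergoes a half-wave phase shift.
Net: no relative phase inversion (both shifts match).
So the condition for constructive reflection is 2 n t = m λ.
λ = 2 n t / m = 3294 / m nm.
m=4: 824 nm (IR); m=5: 659 nm (visible); m=6: 549 nm (visible); m=7: 471 nm (visible); m=8: 412 nm (visible); m=9: 366 nm (UV).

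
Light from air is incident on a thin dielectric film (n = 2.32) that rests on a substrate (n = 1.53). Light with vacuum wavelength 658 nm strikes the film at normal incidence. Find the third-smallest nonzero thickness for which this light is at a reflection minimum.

425 nm

Top surface (1.0 → 2.32): reflection off a higher-index medium gives a half-wave phase shift.
At the lower boundary (n = 2.32 to n = 1.53) the reflected ray undergoes no phase shift.
Exactly one π shift → a net half-wave offset.
With one net inversion, destructive interference in reflection requires 2 n t = m λ.
The third-smallest nonzero thickness corresponds to m = 3: t = m λ / (2 n) = 3.00 × 658 / (2 × 2.32) = 425 nm.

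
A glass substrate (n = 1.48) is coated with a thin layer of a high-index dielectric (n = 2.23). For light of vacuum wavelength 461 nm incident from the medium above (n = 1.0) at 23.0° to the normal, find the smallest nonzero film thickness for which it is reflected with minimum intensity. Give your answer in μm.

Top surface (1.0 → 2.23): reflection off a higher-index medium gives a half-wave phase shift.
Ray reflecting at the bottom interface goes from n = 2.23 toward n = 1.48: no phase shift.
Net: one phase inversion between the two reflected rays.
So the condition for destructive reflection is 2 n t cos θ_r = m λ.
Snell's law: 1.0 sin 23.0° = 2.23 sin θ_r → sin θ_r = 0.175, cos θ_r = 0.985.
Minimum nonzero at m = 1: t = λ / (2 n cos θ_r) = 461 / (2 × 2.23 × 0.985) = 105 nm.

0.105 μm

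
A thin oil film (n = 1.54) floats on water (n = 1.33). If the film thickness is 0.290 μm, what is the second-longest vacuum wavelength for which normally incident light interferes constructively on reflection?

595 nm

Ray reflecting at the top interface goes from n = 1.0 toward n = 1.54: a half-wave phase shift.
At the lower boundary (n = 1.54 to n = 1.33) the reflected ray undergoes no phase shift.
Net: one phase inversion between the two reflected rays.
So the condition for constructive reflection is 2 n t = (m + ½) λ.
λ = 2 n t / (m + ½). The second-longest wavelength is m = 1: λ = 2 × 1.54 × 290 / 1.50 = 595 nm.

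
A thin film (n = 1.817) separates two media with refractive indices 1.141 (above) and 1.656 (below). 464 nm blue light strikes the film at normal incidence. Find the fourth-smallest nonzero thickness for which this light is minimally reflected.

511 nm

Top surface (1.141 → 1.817): reflection off a higher-index medium gives a half-wave phase shift.
Ray reflecting at the bottom interface goes from n = 1.817 toward n = 1.656: no phase shift.
Exactly one π shift → a net half-wave offset.
With one net inversion, destructive interference in reflection requires 2 n t = m λ.
The fourth-smallest nonzero thickness corresponds to m = 4: t = m λ / (2 n) = 4.00 × 464 / (2 × 1.817) = 511 nm.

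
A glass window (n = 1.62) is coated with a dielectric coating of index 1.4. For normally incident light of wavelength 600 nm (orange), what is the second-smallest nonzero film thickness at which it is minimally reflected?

Top surface (1.0 → 1.4): reflection off a higher-index medium gives a half-wave phase shift.
At the lower boundary (n = 1.4 to n = 1.62) the reflected ray undergoes a half-wave phase shift.
The two reflections carry the same phase change, so no net offset.
So the condition for destructive reflection is 2 n t = (m + ½) λ.
The second-smallest nonzero thickness corresponds to m = 1: t = (m + ½) λ / (2 n) = 1.50 × 600 / (2 × 1.4) = 321 nm.

321 nm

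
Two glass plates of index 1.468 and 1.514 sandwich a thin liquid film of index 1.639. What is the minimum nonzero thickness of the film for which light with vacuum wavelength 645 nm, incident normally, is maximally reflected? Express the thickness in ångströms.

984 Å

Top surface (1.468 → 1.639): reflection off a higher-index medium gives a half-wave phase shift.
At the lower boundary (n = 1.639 to n = 1.514) the reflected ray undergoes no phase shift.
Exactly one π shift → a net half-wave offset.
For maximum reflection here: 2 n t = (m + ½) λ.
Minimum at m = 0: t = λ / (4 n) = 645 / (4 × 1.639) = 98.4 nm.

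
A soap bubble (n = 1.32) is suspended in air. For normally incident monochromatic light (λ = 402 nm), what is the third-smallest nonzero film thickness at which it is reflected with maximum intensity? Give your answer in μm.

At the upper boundary (n = 1.0 to n = 1.32) the reflected ray undergoes a half-wave phase shift.
At the lower boundary (n = 1.32 to n = 1.0) the reflected ray undergoes no phase shift.
Net: one phase inversion between the two reflected rays.
So the condition for constructive reflection is 2 n t = (m + ½) λ.
The third-smallest nonzero thickness corresponds to m = 2: t = (m + ½) λ / (2 n) = 2.50 × 402 / (2 × 1.32) = 381 nm.

0.381 μm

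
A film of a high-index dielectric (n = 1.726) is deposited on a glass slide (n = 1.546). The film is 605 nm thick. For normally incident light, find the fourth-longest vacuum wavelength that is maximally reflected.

At the upper boundary (n = 1.0 to n = 1.726) the reflected ray undergoes a half-wave phase shift.
Bottom surface (1.726 → 1.546): reflection off a lower-index medium gives no phase shift.
The two reflections differ by half a wavelength.
With one net inversion, constructive interference in reflection requires 2 n t = (m + ½) λ.
λ = 2 n t / (m + ½). The fourth-longest wavelength is m = 3: λ = 2 × 1.726 × 605 / 3.50 = 597 nm.

597 nm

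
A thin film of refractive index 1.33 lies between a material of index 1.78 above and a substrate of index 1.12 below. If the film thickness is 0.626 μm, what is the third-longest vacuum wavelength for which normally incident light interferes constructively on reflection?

555 nm

Top surface (1.78 → 1.33): reflection off a lower-index medium gives no phase shift.
Ray reflecting at the bottom interface goes from n = 1.33 toward n = 1.12: no phase shift.
The two reflections carry the same phase change, so no net offset.
With no net inversion, constructive interference in reflection requires 2 n t = m λ.
λ = 2 n t / m. The third-longest wavelength is m = 3: λ = 2 × 1.33 × 626 / 3.00 = 555 nm.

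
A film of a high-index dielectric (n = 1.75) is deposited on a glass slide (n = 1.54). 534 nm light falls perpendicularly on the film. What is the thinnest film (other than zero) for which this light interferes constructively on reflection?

76.3 nm

At the upper boundary (n = 1.0 to n = 1.75) the reflected ray undergoes a half-wave phase shift.
Bottom surface (1.75 → 1.54): reflection off a lower-index medium gives no phase shift.
Exactly one π shift → a net half-wave offset.
So the condition for constructive reflection is 2 n t = (m + ½) λ.
Minimum at m = 0: t = λ / (4 n) = 534 / (4 × 1.75) = 76.3 nm.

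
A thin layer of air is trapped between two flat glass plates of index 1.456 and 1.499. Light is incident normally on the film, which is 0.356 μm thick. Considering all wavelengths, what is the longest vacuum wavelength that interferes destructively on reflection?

712 nm

Ray reflecting at the top interface goes from n = 1.456 toward n = 1.0: no phase shift.
At the lower boundary (n = 1.0 to n = 1.499) the reflected ray undergoes a half-wave phase shift.
Exactly one π shift → a net half-wave offset.
For weak reflection here: 2 n t = m λ.
λ = 2 n t / m. The longest wavelength is m = 1: λ = 2 × 1.0 × 356 / 1.00 = 712 nm.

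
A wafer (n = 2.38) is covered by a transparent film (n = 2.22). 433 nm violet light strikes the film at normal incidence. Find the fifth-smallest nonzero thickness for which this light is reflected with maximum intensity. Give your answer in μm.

0.488 μm

Top surface (1.0 → 2.22): reflection off a higher-index medium gives a half-wave phase shift.
Ray reflecting at the bottom interface goes from n = 2.22 toward n = 2.38: a half-wave phase shift.
Net: no relative phase inversion (both shifts match).
For maximum reflection here: 2 n t = m λ.
The fifth-smallest nonzero thickness corresponds to m = 5: t = m λ / (2 n) = 5.00 × 433 / (2 × 2.22) = 488 nm.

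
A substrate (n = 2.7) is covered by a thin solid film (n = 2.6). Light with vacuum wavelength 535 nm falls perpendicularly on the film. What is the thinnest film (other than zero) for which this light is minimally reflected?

Ray reflecting at the top interface goes from n = 1.0 toward n = 2.6: a half-wave phase shift.
Bottom surface (2.6 → 2.7): reflection off a higher-index medium gives a half-wave phase shift.
Net: no relative phase inversion (both shifts match).
With no net inversion, destructive interference in reflection requires 2 n t = (m + ½) λ.
Minimum at m = 0: t = λ / (4 n) = 535 / (4 × 2.6) = 51.4 nm.

51.4 nm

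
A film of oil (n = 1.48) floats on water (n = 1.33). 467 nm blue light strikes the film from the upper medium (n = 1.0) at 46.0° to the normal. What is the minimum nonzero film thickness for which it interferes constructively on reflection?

At the upper boundary (n = 1.0 to n = 1.48) the reflected ray undergoes a half-wave phase shift.
At the lower boundary (n = 1.48 to n = 1.33) the reflected ray undergoes no phase shift.
Net: one phase inversion between the two reflected rays.
With one net inversion, constructive interference in reflection requires 2 n t cos θ_r = (m + ½) λ.
Snell's law: 1.0 sin 46.0° = 1.48 sin θ_r → sin θ_r = 0.486, cos θ_r = 0.874.
Minimum at m = 0: t = λ / (4 n cos θ_r) = 467 / (4 × 1.48 × 0.874) = 90.3 nm.

90.3 nm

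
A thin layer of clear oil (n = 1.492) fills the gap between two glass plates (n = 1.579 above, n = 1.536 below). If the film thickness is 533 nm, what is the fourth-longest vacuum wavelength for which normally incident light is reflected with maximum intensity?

Top surface (1.579 → 1.492): reflection off a lower-index medium gives no phase shift.
Bottom surface (1.492 → 1.536): reflection off a higher-index medium gives a half-wave phase shift.
Net: one phase inversion between the two reflected rays.
With one net inversion, constructive interference in reflection requires 2 n t = (m + ½) λ.
λ = 2 n t / (m + ½). The fourth-longest wavelength is m = 3: λ = 2 × 1.492 × 533 / 3.50 = 454 nm.

454 nm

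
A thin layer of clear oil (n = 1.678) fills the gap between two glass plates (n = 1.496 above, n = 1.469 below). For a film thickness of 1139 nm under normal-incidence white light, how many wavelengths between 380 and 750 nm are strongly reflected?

5

Top surface (1.496 → 1.678): reflection off a higher-index medium gives a half-wave phase shift.
Ray reflecting at the bottom interface goes from n = 1.678 toward n = 1.469: no phase shift.
The two reflections differ by half a wavelength.
For maximum reflection here: 2 n t = (m + ½) λ.
λ = 2 n t / (m + ½) = 3822 / (m + ½) nm.
m=4: 849 nm (IR); m=5: 695 nm (visible); m=6: 588 nm (visible); m=7: 510 nm (visible); m=8: 450 nm (visible); m=9: 402 nm (visible); m=10: 364 nm (UV).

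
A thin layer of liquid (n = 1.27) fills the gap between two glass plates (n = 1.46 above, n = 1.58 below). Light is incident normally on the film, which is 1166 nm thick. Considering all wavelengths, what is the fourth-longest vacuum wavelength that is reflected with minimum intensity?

740 nm

Top surface (1.46 → 1.27): reflection off a lower-index medium gives no phase shift.
Ray reflecting at the bottom interface goes from n = 1.27 toward n = 1.58: a half-wave phase shift.
The two reflections differ by half a wavelength.
With one net inversion, destructive interference in reflection requires 2 n t = m λ.
λ = 2 n t / m. The fourth-longest wavelength is m = 4: λ = 2 × 1.27 × 1166 / 4.00 = 740 nm.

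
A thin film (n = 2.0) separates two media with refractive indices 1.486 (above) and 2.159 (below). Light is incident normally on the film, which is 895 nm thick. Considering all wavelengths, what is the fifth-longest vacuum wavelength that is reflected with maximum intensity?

At the upper boundary (n = 1.486 to n = 2.0) the reflected ray undergoes a half-wave phase shift.
Bottom surface (2.0 → 2.159): reflection off a higher-index medium gives a half-wave phase shift.
Net: no relative phase inversion (both shifts match).
For strong reflection here: 2 n t = m λ.
λ = 2 n t / m. The fifth-longest wavelength is m = 5: λ = 2 × 2.0 × 895 / 5.00 = 716 nm.

716 nm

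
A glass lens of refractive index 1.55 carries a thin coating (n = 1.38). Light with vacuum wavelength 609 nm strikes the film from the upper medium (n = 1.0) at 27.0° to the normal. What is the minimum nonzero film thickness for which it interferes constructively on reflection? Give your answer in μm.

Top surface (1.0 → 1.38): reflection off a higher-index medium gives a half-wave phase shift.
Ray reflecting at the bottom interface goes from n = 1.38 toward n = 1.55: a half-wave phase shift.
Net: no relative phase inversion (both shifts match).
So the condition for constructive reflection is 2 n t cos θ_r = m λ.
Snell's law: 1.0 sin 27.0° = 1.38 sin θ_r → sin θ_r = 0.329, cos θ_r = 0.944.
Minimum nonzero at m = 1: t = λ / (2 n cos θ_r) = 609 / (2 × 1.38 × 0.944) = 234 nm.

0.234 μm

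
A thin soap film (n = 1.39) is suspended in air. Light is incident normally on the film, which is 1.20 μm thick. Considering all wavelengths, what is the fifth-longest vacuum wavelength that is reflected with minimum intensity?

667 nm

At the upper boundary (n = 1.0 to n = 1.39) the reflected ray undergoes a half-wave phase shift.
Ray reflecting at the bottom interface goes from n = 1.39 toward n = 1.0: no phase shift.
Exactly one π shift → a net half-wave offset.
For weak reflection here: 2 n t = m λ.
λ = 2 n t / m. The fifth-longest wavelength is m = 5: λ = 2 × 1.39 × 1200 / 5.00 = 667 nm.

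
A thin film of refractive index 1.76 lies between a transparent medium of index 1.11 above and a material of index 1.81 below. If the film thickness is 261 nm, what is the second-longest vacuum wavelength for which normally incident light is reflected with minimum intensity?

At the upper boundary (n = 1.11 to n = 1.76) the reflected ray undergoes a half-wave phase shift.
Bottom surface (1.76 → 1.81): reflection off a higher-index medium gives a half-wave phase shift.
Zero or two π shifts → no net half-wave offset.
So the condition for destructive reflection is 2 n t = (m + ½) λ.
λ = 2 n t / (m + ½). The second-longest wavelength is m = 1: λ = 2 × 1.76 × 261 / 1.50 = 612 nm.

612 nm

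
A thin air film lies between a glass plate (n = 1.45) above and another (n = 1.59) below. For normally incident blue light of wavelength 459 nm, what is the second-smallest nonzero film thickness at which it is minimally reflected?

459 nm

At the upper boundary (n = 1.45 to n = 1.0) the reflected ray undergoes no phase shift.
At the lower boundary (n = 1.0 to n = 1.59) the reflected ray undergoes a half-wave phase shift.
Exactly one π shift → a net half-wave offset.
For minimum reflection here: 2 n t = m λ.
The second-smallest nonzero thickness corresponds to m = 2: t = m λ / (2 n) = 2.00 × 459 / (2 × 1.0) = 459 nm.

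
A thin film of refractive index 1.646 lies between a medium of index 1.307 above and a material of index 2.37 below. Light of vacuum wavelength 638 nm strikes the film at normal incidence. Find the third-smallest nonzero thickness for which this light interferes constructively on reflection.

581 nm

Top surface (1.307 → 1.646): reflection off a higher-index medium gives a half-wave phase shift.
Ray reflecting at the bottom interface goes from n = 1.646 toward n = 2.37: a half-wave phase shift.
Net: no relative phase inversion (both shifts match).
With no net inversion, constructive interference in reflection requires 2 n t = m λ.
The third-smallest nonzero thickness corresponds to m = 3: t = m λ / (2 n) = 3.00 × 638 / (2 × 1.646) = 581 nm.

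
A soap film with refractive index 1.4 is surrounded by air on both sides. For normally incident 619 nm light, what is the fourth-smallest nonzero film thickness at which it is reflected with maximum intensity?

Ray reflecting at the top interface goes from n = 1.0 toward n = 1.4: a half-wave phase shift.
Bottom surface (1.4 → 1.0): reflection off a lower-index medium gives no phase shift.
Exactly one π shift → a net half-wave offset.
For bright reflection here: 2 n t = (m + ½) λ.
The fourth-smallest nonzero thickness corresponds to m = 3: t = (m + ½) λ / (2 n) = 3.50 × 619 / (2 × 1.4) = 774 nm.

774 nm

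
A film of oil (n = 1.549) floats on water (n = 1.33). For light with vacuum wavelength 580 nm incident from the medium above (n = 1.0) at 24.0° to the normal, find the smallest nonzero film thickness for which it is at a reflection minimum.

Top surface (1.0 → 1.549): reflection off a higher-index medium gives a half-wave phase shift.
Ray reflecting at the bottom interface goes from n = 1.549 toward n = 1.33: no phase shift.
Exactly one π shift → a net half-wave offset.
So the condition for destructive reflection is 2 n t cos θ_r = m λ.
Snell's law: 1.0 sin 24.0° = 1.549 sin θ_r → sin θ_r = 0.263, cos θ_r = 0.965.
Minimum nonzero at m = 1: t = λ / (2 n cos θ_r) = 580 / (2 × 1.549 × 0.965) = 194 nm.

194 nm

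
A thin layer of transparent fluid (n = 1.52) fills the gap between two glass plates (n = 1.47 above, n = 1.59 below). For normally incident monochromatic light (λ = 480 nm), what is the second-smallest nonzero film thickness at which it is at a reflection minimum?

Ray reflecting at the top interface goes from n = 1.47 toward n = 1.52: a half-wave phase shift.
At the lower boundary (n = 1.52 to n = 1.59) the reflected ray undergoes a half-wave phase shift.
Zero or two π shifts → no net half-wave offset.
With no net inversion, destructive interference in reflection requires 2 n t = (m + ½) λ.
The second-smallest nonzero thickness corresponds to m = 1: t = (m + ½) λ / (2 n) = 1.50 × 480 / (2 × 1.52) = 237 nm.

237 nm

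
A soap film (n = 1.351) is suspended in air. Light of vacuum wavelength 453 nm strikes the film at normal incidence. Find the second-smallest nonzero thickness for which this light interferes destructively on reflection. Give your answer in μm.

At the upper boundary (n = 1.0 to n = 1.351) the reflected ray undergoes a half-wave phase shift.
Ray reflecting at the bottom interface goes from n = 1.351 toward n = 1.0: no phase shift.
The two reflections differ by half a wavelength.
For minimum reflection here: 2 n t = m λ.
The second-smallest nonzero thickness corresponds to m = 2: t = m λ / (2 n) = 2.00 × 453 / (2 × 1.351) = 335 nm.

0.335 μm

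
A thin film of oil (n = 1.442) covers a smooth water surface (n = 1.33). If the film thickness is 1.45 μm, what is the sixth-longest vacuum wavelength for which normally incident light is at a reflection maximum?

760 nm

Ray reflecting at the top interface goes from n = 1.0 toward n = 1.442: a half-wave phase shift.
Ray reflecting at the bottom interface goes from n = 1.442 toward n = 1.33: no phase shift.
Net: one phase inversion between the two reflected rays.
With one net inversion, constructive interference in reflection requires 2 n t = (m + ½) λ.
λ = 2 n t / (m + ½). The sixth-longest wavelength is m = 5: λ = 2 × 1.442 × 1450 / 5.50 = 760 nm.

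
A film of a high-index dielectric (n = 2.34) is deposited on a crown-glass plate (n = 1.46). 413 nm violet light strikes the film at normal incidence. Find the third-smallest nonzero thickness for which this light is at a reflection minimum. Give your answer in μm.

At the upper boundary (n = 1.0 to n = 2.34) the reflected ray undergoes a half-wave phase shift.
Bottom surface (2.34 → 1.46): reflection off a lower-index medium gives no phase shift.
Exactly one π shift → a net half-wave offset.
With one net inversion, destructive interference in reflection requires 2 n t = m λ.
The third-smallest nonzero thickness corresponds to m = 3: t = m λ / (2 n) = 3.00 × 413 / (2 × 2.34) = 265 nm.

0.265 μm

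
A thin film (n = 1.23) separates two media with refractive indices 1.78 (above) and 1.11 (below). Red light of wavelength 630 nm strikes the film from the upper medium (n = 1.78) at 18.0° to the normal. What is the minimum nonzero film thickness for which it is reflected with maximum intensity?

Ray reflecting at the top interface goes from n = 1.78 toward n = 1.23: no phase shift.
Ray reflecting at the bottom interface goes from n = 1.23 toward n = 1.11: no phase shift.
The two reflections carry the same phase change, so no net offset.
With no net inversion, constructive interference in reflection requires 2 n t cos θ_r = m λ.
Snell's law: 1.78 sin 18.0° = 1.23 sin θ_r → sin θ_r = 0.447, cos θ_r = 0.894.
Minimum nonzero at m = 1: t = λ / (2 n cos θ_r) = 630 / (2 × 1.23 × 0.894) = 286 nm.

286 nm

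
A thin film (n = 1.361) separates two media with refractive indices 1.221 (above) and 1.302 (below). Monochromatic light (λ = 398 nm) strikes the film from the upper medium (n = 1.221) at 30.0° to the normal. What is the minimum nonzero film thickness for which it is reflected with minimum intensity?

164 nm

Ray reflecting at the top interface goes from n = 1.221 toward n = 1.361: a half-wave phase shift.
At the lower boundary (n = 1.361 to n = 1.302) the reflected ray undergoes no phase shift.
Exactly one π shift → a net half-wave offset.
With one net inversion, destructive interference in reflection requires 2 n t cos θ_r = m λ.
Snell's law: 1.221 sin 30.0° = 1.361 sin θ_r → sin θ_r = 0.449, cos θ_r = 0.894.
Minimum nonzero at m = 1: t = λ / (2 n cos θ_r) = 398 / (2 × 1.361 × 0.894) = 164 nm.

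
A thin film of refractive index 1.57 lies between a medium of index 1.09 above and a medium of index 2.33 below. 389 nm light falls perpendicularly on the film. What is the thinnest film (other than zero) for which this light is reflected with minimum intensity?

61.9 nm

Top surface (1.09 → 1.57): reflection off a higher-index medium gives a half-wave phase shift.
Bottom surface (1.57 → 2.33): reflection off a higher-index medium gives a half-wave phase shift.
Net: no relative phase inversion (both shifts match).
So the condition for destructive reflection is 2 n t = (m + ½) λ.
Minimum at m = 0: t = λ / (4 n) = 389 / (4 × 1.57) = 61.9 nm.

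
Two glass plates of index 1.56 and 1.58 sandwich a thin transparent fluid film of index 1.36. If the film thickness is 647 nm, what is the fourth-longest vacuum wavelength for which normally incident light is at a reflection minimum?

440 nm

Ray reflecting at the top interface goes from n = 1.56 toward n = 1.36: no phase shift.
Ray reflecting at the bottom interface goes from n = 1.36 toward n = 1.58: a half-wave phase shift.
Exactly one π shift → a net half-wave offset.
With one net inversion, destructive interference in reflection requires 2 n t = m λ.
λ = 2 n t / m. The fourth-longest wavelength is m = 4: λ = 2 × 1.36 × 647 / 4.00 = 440 nm.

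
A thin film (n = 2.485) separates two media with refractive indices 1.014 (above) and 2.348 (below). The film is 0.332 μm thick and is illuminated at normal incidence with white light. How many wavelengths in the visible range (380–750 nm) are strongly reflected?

Top surface (1.014 → 2.485): reflection off a higher-index medium gives a half-wave phase shift.
Bottom surface (2.485 → 2.348): reflection off a lower-index medium gives no phase shift.
Exactly one π shift → a net half-wave offset.
For maximum reflection here: 2 n t = (m + ½) λ.
λ = 2 n t / (m + ½) = 1650 / (m + ½) nm.
m=1: 1100 nm (IR); m=2: 660 nm (visible); m=3: 471 nm (visible); m=4: 367 nm (UV).

2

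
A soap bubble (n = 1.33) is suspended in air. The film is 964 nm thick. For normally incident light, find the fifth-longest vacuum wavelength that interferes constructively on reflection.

570 nm

Ray reflecting at the top interface goes from n = 1.0 toward n = 1.33: a half-wave phase shift.
Bottom surface (1.33 → 1.0): reflection off a lower-index medium gives no phase shift.
Net: one phase inversion between the two reflected rays.
For bright reflection here: 2 n t = (m + ½) λ.
λ = 2 n t / (m + ½). The fifth-longest wavelength is m = 4: λ = 2 × 1.33 × 964 / 4.50 = 570 nm.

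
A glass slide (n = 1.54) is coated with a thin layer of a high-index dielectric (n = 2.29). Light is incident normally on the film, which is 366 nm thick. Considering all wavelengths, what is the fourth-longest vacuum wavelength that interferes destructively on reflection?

419 nm

At the upper boundary (n = 1.0 to n = 2.29) the reflected ray undergoes a half-wave phase shift.
At the lower boundary (n = 2.29 to n = 1.54) the reflected ray undergoes no phase shift.
Net: one phase inversion between the two reflected rays.
With one net inversion, destructive interference in reflection requires 2 n t = m λ.
λ = 2 n t / m. The fourth-longest wavelength is m = 4: λ = 2 × 2.29 × 366 / 4.00 = 419 nm.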